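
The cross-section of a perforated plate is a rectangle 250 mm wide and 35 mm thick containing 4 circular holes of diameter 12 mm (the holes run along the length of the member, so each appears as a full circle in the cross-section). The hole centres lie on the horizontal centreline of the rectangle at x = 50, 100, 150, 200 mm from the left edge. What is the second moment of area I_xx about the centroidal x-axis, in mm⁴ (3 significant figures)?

I_xx ≈ 8.89 × 10⁵ mm⁴

Break the section into simple shapes (no overlaps), measuring from the bottom-left corner of the bounding box.
Plate: 250 × 35, A = 8 750 mm², y = 17.5 mm, Ī = 893 229 mm⁴.
Hole 1 (subtracted): ⌀12, A = 113.1 mm², y = 17.5 mm, Ī = 1017.9 mm⁴.
Hole 2 (subtracted): ⌀12, A = 113.1 mm², y = 17.5 mm, Ī = 1017.9 mm⁴.
Hole 3 (subtracted): ⌀12, A = 113.1 mm², y = 17.5 mm, Ī = 1017.9 mm⁴.
Hole 4 (subtracted): ⌀12, A = 113.1 mm², y = 17.5 mm, Ī = 1017.9 mm⁴.
By symmetry the centroid is at mid-height, ȳ = 17.5 mm.
All pieces are centred on the centroidal x-axis, so I = ΣĪ (holes subtracted) = 889 158 mm⁴.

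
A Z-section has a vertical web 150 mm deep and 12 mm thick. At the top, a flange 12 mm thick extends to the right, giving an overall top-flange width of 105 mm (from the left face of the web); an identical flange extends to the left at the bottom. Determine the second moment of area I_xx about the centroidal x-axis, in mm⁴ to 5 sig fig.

Treat the section as a set of non-overlapping primitives; coordinates are from the bounding-box lower-left.
Web: 12 × 150, A = 1 800 mm², y = 75 mm, Ī = 3 375 000 mm⁴.
Top flange (beyond web): 93 × 12, A = 1 116 mm², y = 144 mm, Ī = 13 392 mm⁴.
Bottom flange (beyond web): 93 × 12, A = 1 116 mm², y = 6 mm, Ī = 13 392 mm⁴.
Centroid: ȳ = ΣA·y / ΣA = 75 mm.
Transfer each piece to the centroidal x-axis using Ī + A·d² with d = y − 75:
  web: d = 0 mm → contributes +3 375 000 mm⁴
  top flange (beyond web): d = 69 mm → contributes +5 326 668 mm⁴
  bottom flange (beyond web): d = -69 mm → contributes +5 326 668 mm⁴
Total I = 14 028 336 mm⁴.

I_xx ≈ 1.4028 × 10⁷ mm⁴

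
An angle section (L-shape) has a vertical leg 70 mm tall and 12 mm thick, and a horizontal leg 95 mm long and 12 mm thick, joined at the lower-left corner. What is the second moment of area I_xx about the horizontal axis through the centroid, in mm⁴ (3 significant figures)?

Break the section into simple shapes (no overlaps), measuring from the bottom-left corner of the bounding box.
Vertical leg: 12 × 70, A = 840 mm², y = 35 mm, Ī = 343 000 mm⁴.
Horizontal leg (remainder): 83 × 12, A = 996 mm², y = 6 mm, Ī = 11 952 mm⁴.
Centroid: ȳ = ΣA·y / ΣA = 19.268 mm.
Transfer each piece to the horizontal axis through the centroid using Ī + A·d² with d = y − 19.268:
  vertical leg: d = 15.732 mm → contributes +550 897 mm⁴
  horizontal leg (remainder): d = -13.268 mm → contributes +187 287 mm⁴
Total I = 738 184 mm⁴.

I_xx ≈ 7.38 × 10⁵ mm⁴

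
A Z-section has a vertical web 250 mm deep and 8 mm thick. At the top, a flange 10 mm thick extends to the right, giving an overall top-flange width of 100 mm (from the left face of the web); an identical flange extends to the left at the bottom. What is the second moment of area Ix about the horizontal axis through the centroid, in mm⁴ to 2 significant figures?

Ix ≈ 3.7 × 10⁷ mm⁴

Treat the section as a set of non-overlapping primitives; coordinates are from the bounding-box lower-left.
Web: 8 × 250, A = 2 000 mm², y = 125 mm, Ī = 10 416 667 mm⁴.
Top flange (beyond web): 92 × 10, A = 920 mm², y = 245 mm, Ī = 7 667 mm⁴.
Bottom flange (beyond web): 92 × 10, A = 920 mm², y = 5 mm, Ī = 7 667 mm⁴.
Centroid: ȳ = ΣA·y / ΣA = 125 mm.
Transfer each piece to the horizontal axis through the centroid using Ī + A·d² with d = y − 125:
  web: d = 0 mm → contributes +10 416 667 mm⁴
  top flange (beyond web): d = 120 mm → contributes +13 255 667 mm⁴
  bottom flange (beyond web): d = -120 mm → contributes +13 255 667 mm⁴
Total I = 36 928 000 mm⁴.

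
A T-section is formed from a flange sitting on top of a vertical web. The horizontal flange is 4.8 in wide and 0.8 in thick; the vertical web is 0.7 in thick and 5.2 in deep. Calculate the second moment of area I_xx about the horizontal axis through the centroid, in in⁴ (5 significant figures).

I_xx ≈ 25.225 in⁴

Treat the section as a set of non-overlapping primitives; coordinates are from the bounding-box lower-left.
Flange: 4.8 × 0.8, A = 3.84 in², y = 5.6 in, Ī = 0.2048 in⁴.
Web: 0.7 × 5.2, A = 3.64 in², y = 2.6 in, Ī = 8.202133 in⁴.
Centroid: ȳ = ΣA·y / ΣA = 4.140107 in.
Transfer each piece to the horizontal axis through the centroid using Ī + A·d² with d = y − 4.140107:
  flange: d = 1.459893 in → contributes +8.388945 in⁴
  web: d = -1.540107 in → contributes +16.83596 in⁴
Total I = 25.2249 in⁴.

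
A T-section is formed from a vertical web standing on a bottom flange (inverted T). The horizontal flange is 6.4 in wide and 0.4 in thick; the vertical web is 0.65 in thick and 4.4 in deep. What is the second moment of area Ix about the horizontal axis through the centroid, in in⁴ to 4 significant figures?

Ix ≈ 12.43 in⁴

Treat the section as a set of non-overlapping primitives; coordinates are from the bounding-box lower-left.
Flange: 6.4 × 0.4, A = 2.56 in², y = 0.2 in, Ī = 0.0341333 in⁴.
Web: 0.65 × 4.4, A = 2.86 in², y = 2.6 in, Ī = 4.61413 in⁴.
Centroid: ȳ = ΣA·y / ΣA = 1.46642 in.
Transfer each piece to the horizontal axis through the centroid using Ī + A·d² with d = y − 1.46642:
  flange: d = -1.26642 in → contributes +4.13992 in⁴
  web: d = 1.13358 in → contributes +8.28924 in⁴
Total I = 12.4292 in⁴.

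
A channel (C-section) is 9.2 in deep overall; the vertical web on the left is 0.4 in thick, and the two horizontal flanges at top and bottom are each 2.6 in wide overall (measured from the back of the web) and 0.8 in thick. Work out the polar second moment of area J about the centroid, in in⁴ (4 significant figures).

J ≈ 92.75 in⁴

Decompose the section into non-overlapping parts with the origin at the bottom-left of its bounding rectangle.
Web: 0.4 × 9.2, A = 3.68 in², y = 4.6 in, Ī = 25.9563 in⁴.
Top flange (beyond web): 2.2 × 0.8, A = 1.76 in², y = 8.8 in, Ī = 0.0938667 in⁴.
Bottom flange (beyond web): 2.2 × 0.8, A = 1.76 in², y = 0.4 in, Ī = 0.0938667 in⁴.
By symmetry the centroid is at mid-height, ȳ = 4.6 in.
Transfer each piece to the centroidal x-axis using Ī + A·d² with d = y − 4.6:
  web: d = 0 in → contributes +25.9563 in⁴
  top flange (beyond web): d = 4.2 in → contributes +31.1403 in⁴
  bottom flange (beyond web): d = -4.2 in → contributes +31.1403 in⁴
Total I = 88.2368 in⁴.
For the y-axis: x̄ = 0.835556 in.
Repeating about the centroidal y-axis gives I_y = 4.5093 in⁴.
Polar second moment: J = I_x + I_y = 92.7461 in⁴.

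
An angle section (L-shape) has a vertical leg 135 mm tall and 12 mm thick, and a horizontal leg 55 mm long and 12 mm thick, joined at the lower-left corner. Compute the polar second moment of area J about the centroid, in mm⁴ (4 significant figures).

J ≈ 4.342 × 10⁶ mm⁴

Treat the section as a set of non-overlapping primitives; coordinates are from the bounding-box lower-left.
Vertical leg: 12 × 135, A = 1 620 mm², y = 67.5 mm, Ī = 2 460 375 mm⁴.
Horizontal leg (remainder): 43 × 12, A = 516 mm², y = 6 mm, Ī = 6 192 mm⁴.
Centroid: ȳ = ΣA·y / ΣA = 52.6433 mm.
Transfer each piece to the centroidal x-axis using Ī + A·d² with d = y − 52.6433:
  vertical leg: d = 14.8567 mm → contributes +2 817 946 mm⁴
  horizontal leg (remainder): d = -46.6433 mm → contributes +1 128 798 mm⁴
Total I = 3 946 744 mm⁴.
For the y-axis: x̄ = 12.6433 mm.
Repeating about the centroidal y-axis gives I_y = 394 904 mm⁴.
Polar second moment: J = I_x + I_y = 4 341 648 mm⁴.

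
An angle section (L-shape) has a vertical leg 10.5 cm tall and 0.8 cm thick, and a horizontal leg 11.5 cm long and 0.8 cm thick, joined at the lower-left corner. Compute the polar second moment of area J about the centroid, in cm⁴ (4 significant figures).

J ≈ 399.6 cm⁴

Decompose the section into non-overlapping parts with the origin at the bottom-left of its bounding rectangle.
Vertical leg: 0.8 × 10.5, A = 8.4 cm², y = 5.25 cm, Ī = 77.175 cm⁴.
Horizontal leg (remainder): 10.7 × 0.8, A = 8.56 cm², y = 0.4 cm, Ī = 0.456533 cm⁴.
Centroid: ȳ = ΣA·y / ΣA = 2.80212 cm.
Transfer each piece to the centroidal x-axis using Ī + A·d² with d = y − 2.80212:
  vertical leg: d = 2.44788 cm → contributes +127.509 cm⁴
  horizontal leg (remainder): d = -2.40212 cm → contributes +49.8494 cm⁴
Total I = 177.358 cm⁴.
For the y-axis: x̄ = 3.30212 cm.
Repeating about the centroidal y-axis gives I_y = 222.29 cm⁴.
Polar second moment: J = I_x + I_y = 399.648 cm⁴.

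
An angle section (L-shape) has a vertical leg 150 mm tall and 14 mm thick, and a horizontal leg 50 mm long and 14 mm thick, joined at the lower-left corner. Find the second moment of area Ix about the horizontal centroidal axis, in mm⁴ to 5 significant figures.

Break the section into simple shapes (no overlaps), measuring from the bottom-left corner of the bounding box.
Vertical leg: 14 × 150, A = 2 100 mm², y = 75 mm, Ī = 3 937 500 mm⁴.
Horizontal leg (remainder): 36 × 14, A = 504 mm², y = 7 mm, Ī = 8 232 mm⁴.
Centroid: ȳ = ΣA·y / ΣA = 61.83871 mm.
Transfer each piece to the horizontal centroidal axis using Ī + A·d² with d = y − 61.83871:
  vertical leg: d = 13.16129 mm → contributes +4 301 261 mm⁴
  horizontal leg (remainder): d = -54.83871 mm → contributes +1 523 903 mm⁴
Total I = 5 825 164 mm⁴.

Ix ≈ 5.8252 × 10⁶ mm⁴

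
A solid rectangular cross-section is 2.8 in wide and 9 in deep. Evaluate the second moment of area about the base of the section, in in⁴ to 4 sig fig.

I_base ≈ 680.4 in⁴

The section: 2.8 × 9, A = 25.2 in², y = 4.5 in, Ī = 170.1 in⁴.
Transfer it to the base of the section using Ī + A·d² with d = y − 0:
  the section: d = 4.5 in → contributes +680.4 in⁴
Total I = 680.4 in⁴.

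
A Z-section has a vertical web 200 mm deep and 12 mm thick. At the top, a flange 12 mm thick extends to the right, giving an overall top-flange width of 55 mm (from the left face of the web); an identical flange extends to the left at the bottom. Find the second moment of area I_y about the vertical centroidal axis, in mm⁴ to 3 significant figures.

I_y ≈ 9.68 × 10⁵ mm⁴

Break the section into simple shapes (no overlaps), measuring from the bottom-left corner of the bounding box.
Web: 12 × 200, A = 2 400 mm², x = 49 mm, Ī = 28 800 mm⁴.
Top flange (beyond web): 43 × 12, A = 516 mm², x = 76.5 mm, Ī = 79 507 mm⁴.
Bottom flange (beyond web): 43 × 12, A = 516 mm², x = 21.5 mm, Ī = 79 507 mm⁴.
Centroid: x̄ = ΣA·x / ΣA = 49 mm.
Transfer each piece to the vertical centroidal axis using Ī + A·d² with d = x − 49:
  web: d = 0 mm → contributes +28 800 mm⁴
  top flange (beyond web): d = 27.5 mm → contributes +469 732 mm⁴
  bottom flange (beyond web): d = -27.5 mm → contributes +469 732 mm⁴
Total I = 968 264 mm⁴.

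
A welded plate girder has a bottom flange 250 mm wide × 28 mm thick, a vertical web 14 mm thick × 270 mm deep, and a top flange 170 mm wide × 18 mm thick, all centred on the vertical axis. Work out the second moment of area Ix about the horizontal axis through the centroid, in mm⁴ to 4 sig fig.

Ix ≈ 2.161 × 10⁸ mm⁴

Treat the section as a set of non-overlapping primitives; coordinates are from the bounding-box lower-left.
Bottom plate: 250 × 28, A = 7 000 mm², y = 14 mm, Ī = 457 333 mm⁴.
Web plate: 14 × 270, A = 3 780 mm², y = 163 mm, Ī = 22 963 500 mm⁴.
Top plate: 170 × 18, A = 3 060 mm², y = 307 mm, Ī = 82 620 mm⁴.
Centroid: ȳ = ΣA·y / ΣA = 119.477 mm.
Transfer each piece to the horizontal axis through the centroid using Ī + A·d² with d = y − 119.477:
  bottom plate: d = -105.477 mm → contributes +78 334 937 mm⁴
  web plate: d = 43.5231 mm → contributes +30 123 811 mm⁴
  top plate: d = 187.523 mm → contributes +107 687 278 mm⁴
Total I = 216 146 026 mm⁴.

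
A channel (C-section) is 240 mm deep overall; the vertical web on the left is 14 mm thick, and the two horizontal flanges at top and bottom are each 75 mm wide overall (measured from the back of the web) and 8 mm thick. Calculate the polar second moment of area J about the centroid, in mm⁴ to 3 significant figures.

Decompose the section into non-overlapping parts with the origin at the bottom-left of its bounding rectangle.
Web: 14 × 240, A = 3 360 mm², y = 120 mm, Ī = 16 128 000 mm⁴.
Top flange (beyond web): 61 × 8, A = 488 mm², y = 236 mm, Ī = 2602.7 mm⁴.
Bottom flange (beyond web): 61 × 8, A = 488 mm², y = 4 mm, Ī = 2602.7 mm⁴.
By symmetry the centroid is at mid-height, ȳ = 120 mm.
Transfer each piece to the centroidal x-axis using Ī + A·d² with d = y − 120:
  web: d = 0 mm → contributes +16 128 000 mm⁴
  top flange (beyond web): d = 116 mm → contributes +6 569 131 mm⁴
  bottom flange (beyond web): d = -116 mm → contributes +6 569 131 mm⁴
Total I = 29 266 261 mm⁴.
For the y-axis: x̄ = 15.441 mm.
Repeating about the centroidal y-axis gives I_y = 1 421 082 mm⁴.
Polar second moment: J = I_x + I_y = 30 687 344 mm⁴.

J ≈ 3.07 × 10⁷ mm⁴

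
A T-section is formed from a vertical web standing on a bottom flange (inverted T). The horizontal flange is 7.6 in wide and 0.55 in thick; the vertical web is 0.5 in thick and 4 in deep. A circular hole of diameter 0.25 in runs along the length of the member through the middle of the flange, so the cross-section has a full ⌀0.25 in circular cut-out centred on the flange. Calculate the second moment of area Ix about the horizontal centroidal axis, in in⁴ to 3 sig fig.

Ix ≈ 9.75 in⁴

Break the section into simple shapes (no overlaps), measuring from the bottom-left corner of the bounding box.
Flange: 7.6 × 0.55, A = 4.18 in², y = 0.275 in, Ī = 0.10537 in⁴.
Web: 0.5 × 4, A = 2 in², y = 2.55 in, Ī = 2.6667 in⁴.
Hole (subtracted): ⌀0.25, A = 0.049087 in², y = 0.275 in, Ī = 0.00019175 in⁴.
Centroid: ȳ = ΣA·y / ΣA = 1.0171 in.
Transfer each piece to the horizontal centroidal axis using Ī + A·d² with d = y − 1.0171:
  flange: d = -0.74214 in → contributes +2.4076 in⁴
  web: d = 1.5329 in → contributes +7.366 in⁴
  hole: d = -0.74214 in → contributes −0.027228 in⁴
Total I = 9.7464 in⁴.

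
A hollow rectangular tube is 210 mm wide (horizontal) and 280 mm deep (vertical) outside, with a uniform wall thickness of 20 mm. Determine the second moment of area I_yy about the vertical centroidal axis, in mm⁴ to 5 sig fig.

Treat the section as a set of non-overlapping primitives; coordinates are from the bounding-box lower-left.
Outer rectangle: 210 × 280, A = 58 800 mm², x = 105 mm, Ī = 216 090 000 mm⁴.
Inner void (subtracted): 170 × 240, A = 40 800 mm², x = 105 mm, Ī = 98 260 000 mm⁴.
By symmetry the centroid is at mid-width, x̄ = 105 mm.
All pieces are centred on the vertical centroidal axis, so I = ΣĪ (holes subtracted) = 117 830 000 mm⁴.

I_yy ≈ 1.1783 × 10⁸ mm⁴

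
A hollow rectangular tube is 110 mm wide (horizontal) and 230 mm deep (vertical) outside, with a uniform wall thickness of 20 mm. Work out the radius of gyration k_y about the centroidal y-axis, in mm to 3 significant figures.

Decompose the section into non-overlapping parts with the origin at the bottom-left of its bounding rectangle.
Outer rectangle: 110 × 230, A = 25 300 mm², x = 55 mm, Ī = 25 510 833 mm⁴.
Inner void (subtracted): 70 × 190, A = 13 300 mm², x = 55 mm, Ī = 5 430 833 mm⁴.
By symmetry the centroid is at mid-width, x̄ = 55 mm.
All pieces are centred on the centroidal y-axis, so I = ΣĪ (holes subtracted) = 20 080 000 mm⁴.
Radius of gyration: k = √(I/A) = √(20 080 000 / 12 000) = 40.906 mm.

k_y ≈ 40.9 mm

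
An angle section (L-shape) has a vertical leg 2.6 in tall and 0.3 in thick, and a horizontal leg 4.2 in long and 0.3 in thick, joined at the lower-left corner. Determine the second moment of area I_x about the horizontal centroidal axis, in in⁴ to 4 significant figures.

Treat the section as a set of non-overlapping primitives; coordinates are from the bounding-box lower-left.
Vertical leg: 0.3 × 2.6, A = 0.78 in², y = 1.3 in, Ī = 0.4394 in⁴.
Horizontal leg (remainder): 3.9 × 0.3, A = 1.17 in², y = 0.15 in, Ī = 0.008775 in⁴.
Centroid: ȳ = ΣA·y / ΣA = 0.61 in.
Transfer each piece to the horizontal centroidal axis using Ī + A·d² with d = y − 0.61:
  vertical leg: d = 0.69 in → contributes +0.810758 in⁴
  horizontal leg (remainder): d = -0.46 in → contributes +0.256347 in⁴
Total I = 1.06711 in⁴.

I_x ≈ 1.067 in⁴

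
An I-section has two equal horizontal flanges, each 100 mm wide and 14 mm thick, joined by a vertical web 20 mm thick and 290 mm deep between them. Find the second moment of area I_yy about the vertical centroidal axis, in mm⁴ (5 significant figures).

I_yy ≈ 2.5267 × 10⁶ mm⁴

Decompose the section into non-overlapping parts with the origin at the bottom-left of its bounding rectangle.
Bottom flange: 100 × 14, A = 1 400 mm², x = 50 mm, Ī = 1 166 667 mm⁴.
Web: 20 × 290, A = 5 800 mm², x = 50 mm, Ī = 193333.3 mm⁴.
Top flange: 100 × 14, A = 1 400 mm², x = 50 mm, Ī = 1 166 667 mm⁴.
By symmetry the centroid is at mid-width, x̄ = 50 mm.
All pieces are centred on the vertical centroidal axis, so I = ΣĪ = 2 526 667 mm⁴.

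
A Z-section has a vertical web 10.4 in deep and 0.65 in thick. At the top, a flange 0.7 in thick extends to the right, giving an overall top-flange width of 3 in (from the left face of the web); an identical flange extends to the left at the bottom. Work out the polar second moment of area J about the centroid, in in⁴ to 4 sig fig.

Treat the section as a set of non-overlapping primitives; coordinates are from the bounding-box lower-left.
Web: 0.65 × 10.4, A = 6.76 in², y = 5.2 in, Ī = 60.9301 in⁴.
Top flange (beyond web): 2.35 × 0.7, A = 1.645 in², y = 10.05 in, Ī = 0.0671708 in⁴.
Bottom flange (beyond web): 2.35 × 0.7, A = 1.645 in², y = 0.35 in, Ī = 0.0671708 in⁴.
Centroid: ȳ = ΣA·y / ΣA = 5.2 in.
Transfer each piece to the centroidal x-axis using Ī + A·d² with d = y − 5.2:
  web: d = 0 in → contributes +60.9301 in⁴
  top flange (beyond web): d = 4.85 in → contributes +38.7617 in⁴
  bottom flange (beyond web): d = -4.85 in → contributes +38.7617 in⁴
Total I = 138.454 in⁴.
For the y-axis: x̄ = 2.675 in.
Repeating about the centroidal y-axis gives I_y = 9.15459 in⁴.
Polar second moment: J = I_x + I_y = 147.608 in⁴.

J ≈ 147.6 in⁴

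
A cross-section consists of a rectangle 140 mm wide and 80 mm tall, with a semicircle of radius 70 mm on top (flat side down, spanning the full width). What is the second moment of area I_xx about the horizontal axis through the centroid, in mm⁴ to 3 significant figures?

I_xx ≈ 3.08 × 10⁷ mm⁴

Treat the section as a set of non-overlapping primitives; coordinates are from the bounding-box lower-left.
Rectangular body: 140 × 80, A = 11 200 mm², y = 40 mm, Ī = 5 973 333 mm⁴.
Semicircular cap: semicircle r = 70, A = 7696.9 mm², y = 109.71 mm, Ī = 2 635 265 mm⁴.
Centroid: ȳ = ΣA·y / ΣA = 68.393 mm.
Transfer each piece to the horizontal axis through the centroid using Ī + A·d² with d = y − 68.393:
  rectangular body: d = -28.393 mm → contributes +15 002 454 mm⁴
  semicircular cap: d = 41.316 mm → contributes +15 773 817 mm⁴
Total I = 30 776 271 mm⁴.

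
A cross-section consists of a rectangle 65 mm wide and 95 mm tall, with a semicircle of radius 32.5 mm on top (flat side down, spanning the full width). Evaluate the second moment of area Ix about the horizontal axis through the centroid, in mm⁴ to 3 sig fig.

Treat the section as a set of non-overlapping primitives; coordinates are from the bounding-box lower-left.
Rectangular body: 65 × 95, A = 6 175 mm², y = 47.5 mm, Ī = 4 644 115 mm⁴.
Semicircular cap: semicircle r = 32.5, A = 1659.2 mm², y = 108.79 mm, Ī = 122 452 mm⁴.
Centroid: ȳ = ΣA·y / ΣA = 60.481 mm.
Transfer each piece to the horizontal axis through the centroid using Ī + A·d² with d = y − 60.481:
  rectangular body: d = -12.981 mm → contributes +5 684 643 mm⁴
  semicircular cap: d = 48.312 mm → contributes +3 995 066 mm⁴
Total I = 9 679 708 mm⁴.

Ix ≈ 9.68 × 10⁶ mm⁴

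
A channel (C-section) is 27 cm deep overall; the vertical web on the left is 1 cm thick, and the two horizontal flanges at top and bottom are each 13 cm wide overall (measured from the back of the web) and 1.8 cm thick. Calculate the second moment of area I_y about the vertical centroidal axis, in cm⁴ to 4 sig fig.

I_y ≈ 1223 cm⁴

Break the section into simple shapes (no overlaps), measuring from the bottom-left corner of the bounding box.
Web: 1 × 27, A = 27 cm², x = 0.5 cm, Ī = 2.25 cm⁴.
Top flange (beyond web): 12 × 1.8, A = 21.6 cm², x = 7 cm, Ī = 259.2 cm⁴.
Bottom flange (beyond web): 12 × 1.8, A = 21.6 cm², x = 7 cm, Ī = 259.2 cm⁴.
Centroid: x̄ = ΣA·x / ΣA = 4.5 cm.
Transfer each piece to the vertical centroidal axis using Ī + A·d² with d = x − 4.5:
  web: d = -4 cm → contributes +434.25 cm⁴
  top flange (beyond web): d = 2.5 cm → contributes +394.2 cm⁴
  bottom flange (beyond web): d = 2.5 cm → contributes +394.2 cm⁴
Total I = 1222.65 cm⁴.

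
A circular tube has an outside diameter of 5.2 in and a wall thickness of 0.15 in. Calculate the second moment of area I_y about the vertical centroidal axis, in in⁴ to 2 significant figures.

Treat the section as a set of non-overlapping primitives; coordinates are from the bounding-box lower-left.
Outer circle: ⌀5.2, A = 21.24 in², x = 2.6 in, Ī = 35.89 in⁴.
Bore (subtracted): ⌀4.9, A = 18.86 in², x = 2.6 in, Ī = 28.3 in⁴.
By symmetry the centroid is at mid-width, x̄ = 2.6 in.
All pieces are centred on the vertical centroidal axis, so I = ΣĪ (holes subtracted) = 7.593 in⁴.

I_y ≈ 7.6 in⁴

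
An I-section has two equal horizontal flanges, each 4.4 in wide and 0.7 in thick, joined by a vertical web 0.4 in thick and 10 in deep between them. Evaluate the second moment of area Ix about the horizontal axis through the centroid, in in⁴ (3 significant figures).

Break the section into simple shapes (no overlaps), measuring from the bottom-left corner of the bounding box.
Bottom flange: 4.4 × 0.7, A = 3.08 in², y = 0.35 in, Ī = 0.12577 in⁴.
Web: 0.4 × 10, A = 4 in², y = 5.7 in, Ī = 33.333 in⁴.
Top flange: 4.4 × 0.7, A = 3.08 in², y = 11.05 in, Ī = 0.12577 in⁴.
By symmetry the centroid is at mid-height, ȳ = 5.7 in.
Transfer each piece to the horizontal axis through the centroid using Ī + A·d² with d = y − 5.7:
  bottom flange: d = -5.35 in → contributes +88.283 in⁴
  web: d = 0 in → contributes +33.333 in⁴
  top flange: d = 5.35 in → contributes +88.283 in⁴
Total I = 209.9 in⁴.

Ix ≈ 210 in⁴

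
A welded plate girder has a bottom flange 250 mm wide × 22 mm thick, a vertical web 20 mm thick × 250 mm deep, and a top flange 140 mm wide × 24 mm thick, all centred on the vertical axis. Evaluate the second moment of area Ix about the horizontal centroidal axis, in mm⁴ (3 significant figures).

Treat the section as a set of non-overlapping primitives; coordinates are from the bounding-box lower-left.
Bottom plate: 250 × 22, A = 5 500 mm², y = 11 mm, Ī = 221 833 mm⁴.
Web plate: 20 × 250, A = 5 000 mm², y = 147 mm, Ī = 26 041 667 mm⁴.
Top plate: 140 × 24, A = 3 360 mm², y = 284 mm, Ī = 161 280 mm⁴.
Centroid: ȳ = ΣA·y / ΣA = 126.24 mm.
Transfer each piece to the horizontal centroidal axis using Ī + A·d² with d = y − 126.24:
  bottom plate: d = -115.24 mm → contributes +73 268 152 mm⁴
  web plate: d = 20.756 mm → contributes +28 195 752 mm⁴
  top plate: d = 157.76 mm → contributes +83 781 591 mm⁴
Total I = 185 245 496 mm⁴.

Ix ≈ 1.85 × 10⁸ mm⁴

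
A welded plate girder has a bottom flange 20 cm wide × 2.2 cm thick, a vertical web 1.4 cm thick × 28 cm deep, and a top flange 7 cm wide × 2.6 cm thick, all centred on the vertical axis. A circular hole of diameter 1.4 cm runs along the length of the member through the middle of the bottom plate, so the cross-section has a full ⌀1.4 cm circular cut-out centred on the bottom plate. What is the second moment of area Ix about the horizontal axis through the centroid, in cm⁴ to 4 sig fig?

Treat the section as a set of non-overlapping primitives; coordinates are from the bounding-box lower-left.
Bottom plate: 20 × 2.2, A = 44 cm², y = 1.1 cm, Ī = 17.7467 cm⁴.
Web plate: 1.4 × 28, A = 39.2 cm², y = 16.2 cm, Ī = 2561.07 cm⁴.
Top plate: 7 × 2.6, A = 18.2 cm², y = 31.5 cm, Ī = 10.2527 cm⁴.
Hole (subtracted): ⌀1.4, A = 1.53938 cm², y = 1.1 cm, Ī = 0.188574 cm⁴.
Centroid: ȳ = ΣA·y / ΣA = 12.568 cm.
Transfer each piece to the horizontal axis through the centroid using Ī + A·d² with d = y − 12.568:
  bottom plate: d = -11.468 cm → contributes +5804.39 cm⁴
  web plate: d = 3.63202 cm → contributes +3078.18 cm⁴
  top plate: d = 18.932 cm → contributes +6533.52 cm⁴
  hole: d = -11.468 cm → contributes −202.64 cm⁴
Total I = 15213.4 cm⁴.

Ix ≈ 1.521 × 10⁴ cm⁴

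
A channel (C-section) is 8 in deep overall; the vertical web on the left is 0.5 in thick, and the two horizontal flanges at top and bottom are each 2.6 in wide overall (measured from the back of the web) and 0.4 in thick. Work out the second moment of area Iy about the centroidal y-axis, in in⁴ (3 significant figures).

Iy ≈ 2.70 in⁴

Treat the section as a set of non-overlapping primitives; coordinates are from the bounding-box lower-left.
Web: 0.5 × 8, A = 4 in², x = 0.25 in, Ī = 0.083333 in⁴.
Top flange (beyond web): 2.1 × 0.4, A = 0.84 in², x = 1.55 in, Ī = 0.3087 in⁴.
Bottom flange (beyond web): 2.1 × 0.4, A = 0.84 in², x = 1.55 in, Ī = 0.3087 in⁴.
Centroid: x̄ = ΣA·x / ΣA = 0.63451 in.
Transfer each piece to the centroidal y-axis using Ī + A·d² with d = x − 0.63451:
  web: d = -0.38451 in → contributes +0.67472 in⁴
  top flange (beyond web): d = 0.91549 in → contributes +1.0127 in⁴
  bottom flange (beyond web): d = 0.91549 in → contributes +1.0127 in⁴
Total I = 2.7002 in⁴.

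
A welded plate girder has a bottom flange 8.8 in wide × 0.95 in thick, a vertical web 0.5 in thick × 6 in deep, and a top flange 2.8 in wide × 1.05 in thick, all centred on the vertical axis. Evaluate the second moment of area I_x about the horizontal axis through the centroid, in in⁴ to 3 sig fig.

I_x ≈ 123 in⁴

Break the section into simple shapes (no overlaps), measuring from the bottom-left corner of the bounding box.
Bottom plate: 8.8 × 0.95, A = 8.36 in², y = 0.475 in, Ī = 0.62874 in⁴.
Web plate: 0.5 × 6, A = 3 in², y = 3.95 in, Ī = 9 in⁴.
Top plate: 2.8 × 1.05, A = 2.94 in², y = 7.475 in, Ī = 0.27011 in⁴.
Centroid: ȳ = ΣA·y / ΣA = 2.6432 in.
Transfer each piece to the horizontal axis through the centroid using Ī + A·d² with d = y − 2.6432:
  bottom plate: d = -2.1682 in → contributes +39.929 in⁴
  web plate: d = 1.3068 in → contributes +14.123 in⁴
  top plate: d = 4.8318 in → contributes +68.909 in⁴
Total I = 122.96 in⁴.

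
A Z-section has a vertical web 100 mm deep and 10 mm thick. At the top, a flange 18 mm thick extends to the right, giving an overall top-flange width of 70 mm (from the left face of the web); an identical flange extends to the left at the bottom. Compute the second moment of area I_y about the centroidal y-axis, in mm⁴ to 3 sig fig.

Break the section into simple shapes (no overlaps), measuring from the bottom-left corner of the bounding box.
Web: 10 × 100, A = 1 000 mm², x = 65 mm, Ī = 8333.3 mm⁴.
Top flange (beyond web): 60 × 18, A = 1 080 mm², x = 100 mm, Ī = 324 000 mm⁴.
Bottom flange (beyond web): 60 × 18, A = 1 080 mm², x = 30 mm, Ī = 324 000 mm⁴.
Centroid: x̄ = ΣA·x / ΣA = 65 mm.
Transfer each piece to the centroidal y-axis using Ī + A·d² with d = x − 65:
  web: d = 0 mm → contributes +8333.3 mm⁴
  top flange (beyond web): d = 35 mm → contributes +1 647 000 mm⁴
  bottom flange (beyond web): d = -35 mm → contributes +1 647 000 mm⁴
Total I = 3 302 333 mm⁴.

I_y ≈ 3.30 × 10⁶ mm⁴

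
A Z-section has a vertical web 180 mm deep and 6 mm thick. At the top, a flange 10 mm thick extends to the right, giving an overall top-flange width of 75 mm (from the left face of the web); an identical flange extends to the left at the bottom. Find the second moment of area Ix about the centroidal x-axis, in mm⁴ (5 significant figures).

Treat the section as a set of non-overlapping primitives; coordinates are from the bounding-box lower-left.
Web: 6 × 180, A = 1 080 mm², y = 90 mm, Ī = 2 916 000 mm⁴.
Top flange (beyond web): 69 × 10, A = 690 mm², y = 175 mm, Ī = 5 750 mm⁴.
Bottom flange (beyond web): 69 × 10, A = 690 mm², y = 5 mm, Ī = 5 750 mm⁴.
Centroid: ȳ = ΣA·y / ΣA = 90 mm.
Transfer each piece to the centroidal x-axis using Ī + A·d² with d = y − 90:
  web: d = 0 mm → contributes +2 916 000 mm⁴
  top flange (beyond web): d = 85 mm → contributes +4 991 000 mm⁴
  bottom flange (beyond web): d = -85 mm → contributes +4 991 000 mm⁴
Total I = 12 898 000 mm⁴.

Ix ≈ 1.2898 × 10⁷ mm⁴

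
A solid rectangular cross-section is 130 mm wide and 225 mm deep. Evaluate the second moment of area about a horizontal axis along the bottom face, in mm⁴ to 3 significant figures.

I_base ≈ 4.94 × 10⁸ mm⁴

The section: 130 × 225, A = 29 250 mm², y = 112.5 mm, Ī = 123 398 438 mm⁴.
Transfer it to the base of the section using Ī + A·d² with d = y − 0:
  the section: d = 112.5 mm → contributes +493 593 750 mm⁴
Total I = 493 593 750 mm⁴.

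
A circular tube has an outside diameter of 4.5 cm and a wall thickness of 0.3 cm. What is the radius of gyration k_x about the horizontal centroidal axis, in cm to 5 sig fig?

k_x ≈ 1.4887 cm

Break the section into simple shapes (no overlaps), measuring from the bottom-left corner of the bounding box.
Outer circle: ⌀4.5, A = 15.90431 cm², y = 2.25 cm, Ī = 20.1289 cm⁴.
Bore (subtracted): ⌀3.9, A = 11.94591 cm², y = 2.25 cm, Ī = 11.35608 cm⁴.
By symmetry the centroid is at mid-height, ȳ = 2.25 cm.
All pieces are centred on the horizontal centroidal axis, so I = ΣĪ (holes subtracted) = 8.772819 cm⁴.
Radius of gyration: k = √(I/A) = √(8.772819 / 3.958407) = 1.488707 cm.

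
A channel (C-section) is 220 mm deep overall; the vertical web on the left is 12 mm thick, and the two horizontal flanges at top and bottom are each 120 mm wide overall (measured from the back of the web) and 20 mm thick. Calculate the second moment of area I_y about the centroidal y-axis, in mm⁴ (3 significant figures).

Treat the section as a set of non-overlapping primitives; coordinates are from the bounding-box lower-left.
Web: 12 × 220, A = 2 640 mm², x = 6 mm, Ī = 31 680 mm⁴.
Top flange (beyond web): 108 × 20, A = 2 160 mm², x = 66 mm, Ī = 2 099 520 mm⁴.
Bottom flange (beyond web): 108 × 20, A = 2 160 mm², x = 66 mm, Ī = 2 099 520 mm⁴.
Centroid: x̄ = ΣA·x / ΣA = 43.241 mm.
Transfer each piece to the centroidal y-axis using Ī + A·d² with d = x − 43.241:
  web: d = -37.241 mm → contributes +3 693 150 mm⁴
  top flange (beyond web): d = 22.759 mm → contributes +3 218 302 mm⁴
  bottom flange (beyond web): d = 22.759 mm → contributes +3 218 302 mm⁴
Total I = 10 129 754 mm⁴.

I_y ≈ 1.01 × 10⁷ mm⁴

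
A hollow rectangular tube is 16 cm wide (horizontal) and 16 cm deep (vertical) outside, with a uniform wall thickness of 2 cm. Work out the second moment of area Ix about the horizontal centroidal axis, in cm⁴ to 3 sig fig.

Treat the section as a set of non-overlapping primitives; coordinates are from the bounding-box lower-left.
Outer rectangle: 16 × 16, A = 256 cm², y = 8 cm, Ī = 5461.3 cm⁴.
Inner void (subtracted): 12 × 12, A = 144 cm², y = 8 cm, Ī = 1 728 cm⁴.
By symmetry the centroid is at mid-height, ȳ = 8 cm.
All pieces are centred on the horizontal centroidal axis, so I = ΣĪ (holes subtracted) = 3733.3 cm⁴.

Ix ≈ 3730 cm⁴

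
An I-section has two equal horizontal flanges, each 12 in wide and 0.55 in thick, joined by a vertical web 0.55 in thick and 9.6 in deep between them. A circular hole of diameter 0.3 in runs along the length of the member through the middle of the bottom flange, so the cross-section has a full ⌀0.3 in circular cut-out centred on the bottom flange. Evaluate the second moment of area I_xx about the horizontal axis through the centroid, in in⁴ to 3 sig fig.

I_xx ≈ 379 in⁴

Break the section into simple shapes (no overlaps), measuring from the bottom-left corner of the bounding box.
Bottom flange: 12 × 0.55, A = 6.6 in², y = 0.275 in, Ī = 0.16638 in⁴.
Web: 0.55 × 9.6, A = 5.28 in², y = 5.35 in, Ī = 40.55 in⁴.
Top flange: 12 × 0.55, A = 6.6 in², y = 10.425 in, Ī = 0.16638 in⁴.
Hole (subtracted): ⌀0.3, A = 0.070686 in², y = 0.275 in, Ī = 0.00039761 in⁴.
Centroid: ȳ = ΣA·y / ΣA = 5.3695 in.
Transfer each piece to the horizontal axis through the centroid using Ī + A·d² with d = y − 5.3695:
  bottom flange: d = -5.0945 in → contributes +171.46 in⁴
  web: d = -0.019486 in → contributes +40.552 in⁴
  top flange: d = 5.0555 in → contributes +168.85 in⁴
  hole: d = -5.0945 in → contributes −1.835 in⁴
Total I = 379.03 in⁴.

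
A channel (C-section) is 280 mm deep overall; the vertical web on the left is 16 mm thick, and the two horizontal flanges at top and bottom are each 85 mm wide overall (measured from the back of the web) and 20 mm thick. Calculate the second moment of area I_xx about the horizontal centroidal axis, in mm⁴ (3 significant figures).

I_xx ≈ 7.60 × 10⁷ mm⁴

Break the section into simple shapes (no overlaps), measuring from the bottom-left corner of the bounding box.
Web: 16 × 280, A = 4 480 mm², y = 140 mm, Ī = 29 269 333 mm⁴.
Top flange (beyond web): 69 × 20, A = 1 380 mm², y = 270 mm, Ī = 46 000 mm⁴.
Bottom flange (beyond web): 69 × 20, A = 1 380 mm², y = 10 mm, Ī = 46 000 mm⁴.
By symmetry the centroid is at mid-height, ȳ = 140 mm.
Transfer each piece to the horizontal centroidal axis using Ī + A·d² with d = y − 140:
  web: d = 0 mm → contributes +29 269 333 mm⁴
  top flange (beyond web): d = 130 mm → contributes +23 368 000 mm⁴
  bottom flange (beyond web): d = -130 mm → contributes +23 368 000 mm⁴
Total I = 76 005 333 mm⁴.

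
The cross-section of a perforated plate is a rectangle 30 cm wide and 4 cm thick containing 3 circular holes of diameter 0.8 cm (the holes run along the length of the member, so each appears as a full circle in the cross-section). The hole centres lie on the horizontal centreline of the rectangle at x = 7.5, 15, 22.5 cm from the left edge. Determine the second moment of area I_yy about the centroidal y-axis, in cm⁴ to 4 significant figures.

Split into non-overlapping primitives; take the origin at the lower-left of the bounding box.
Plate: 30 × 4, A = 120 cm², x = 15 cm, Ī = 9 000 cm⁴.
Hole 1 (subtracted): ⌀0.8, A = 0.502655 cm², x = 7.5 cm, Ī = 0.0201062 cm⁴.
Hole 2 (subtracted): ⌀0.8, A = 0.502655 cm², x = 15 cm, Ī = 0.0201062 cm⁴.
Hole 3 (subtracted): ⌀0.8, A = 0.502655 cm², x = 22.5 cm, Ī = 0.0201062 cm⁴.
By symmetry the centroid is at mid-width, x̄ = 15 cm.
Transfer each piece to the centroidal y-axis using Ī + A·d² with d = x − 15:
  plate: d = 0 cm → contributes +9 000 cm⁴
  hole 1: d = -7.5 cm → contributes −28.2944 cm⁴
  hole 2: d = 0 cm → contributes −0.0201062 cm⁴
  hole 3: d = 7.5 cm → contributes −28.2944 cm⁴
Total I = 8943.39 cm⁴.

I_yy ≈ 8943 cm⁴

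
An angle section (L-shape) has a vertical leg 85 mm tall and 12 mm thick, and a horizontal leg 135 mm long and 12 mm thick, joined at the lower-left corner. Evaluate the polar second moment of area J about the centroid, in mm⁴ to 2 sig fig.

J ≈ 6.1 × 10⁶ mm⁴

Break the section into simple shapes (no overlaps), measuring from the bottom-left corner of the bounding box.
Vertical leg: 12 × 85, A = 1 020 mm², y = 42.5 mm, Ī = 614 125 mm⁴.
Horizontal leg (remainder): 123 × 12, A = 1 476 mm², y = 6 mm, Ī = 17 712 mm⁴.
Centroid: ȳ = ΣA·y / ΣA = 20.92 mm.
Transfer each piece to the centroidal x-axis using Ī + A·d² with d = y − 20.92:
  vertical leg: d = 21.58 mm → contributes +1 089 317 mm⁴
  horizontal leg (remainder): d = -14.92 mm → contributes +346 097 mm⁴
Total I = 1 435 414 mm⁴.
For the y-axis: x̄ = 45.92 mm.
Repeating about the centroidal y-axis gives I_y = 4 621 314 mm⁴.
Polar second moment: J = I_x + I_y = 6 056 729 mm⁴.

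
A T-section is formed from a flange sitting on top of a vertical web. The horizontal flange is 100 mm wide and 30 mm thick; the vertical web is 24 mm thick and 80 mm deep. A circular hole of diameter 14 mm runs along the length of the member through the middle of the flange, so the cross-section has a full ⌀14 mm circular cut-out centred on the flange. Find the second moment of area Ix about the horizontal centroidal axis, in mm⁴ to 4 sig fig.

Ix ≈ 4.715 × 10⁶ mm⁴

Break the section into simple shapes (no overlaps), measuring from the bottom-left corner of the bounding box.
Flange: 100 × 30, A = 3 000 mm², y = 95 mm, Ī = 225 000 mm⁴.
Web: 24 × 80, A = 1 920 mm², y = 40 mm, Ī = 1 024 000 mm⁴.
Hole (subtracted): ⌀14, A = 153.938 mm², y = 95 mm, Ī = 1885.74 mm⁴.
Centroid: ȳ = ΣA·y / ΣA = 72.8433 mm.
Transfer each piece to the horizontal centroidal axis using Ī + A·d² with d = y − 72.8433:
  flange: d = 22.1567 mm → contributes +1 697 752 mm⁴
  web: d = -32.8433 mm → contributes +3 095 076 mm⁴
  hole: d = 22.1567 mm → contributes −77456.6 mm⁴
Total I = 4 715 371 mm⁴.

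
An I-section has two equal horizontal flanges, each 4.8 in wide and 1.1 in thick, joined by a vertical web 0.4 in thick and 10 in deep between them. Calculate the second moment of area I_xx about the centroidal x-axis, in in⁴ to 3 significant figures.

I_xx ≈ 360 in⁴

Decompose the section into non-overlapping parts with the origin at the bottom-left of its bounding rectangle.
Bottom flange: 4.8 × 1.1, A = 5.28 in², y = 0.55 in, Ī = 0.5324 in⁴.
Web: 0.4 × 10, A = 4 in², y = 6.1 in, Ī = 33.333 in⁴.
Top flange: 4.8 × 1.1, A = 5.28 in², y = 11.65 in, Ī = 0.5324 in⁴.
By symmetry the centroid is at mid-height, ȳ = 6.1 in.
Transfer each piece to the centroidal x-axis using Ī + A·d² with d = y − 6.1:
  bottom flange: d = -5.55 in → contributes +163.17 in⁴
  web: d = 0 in → contributes +33.333 in⁴
  top flange: d = 5.55 in → contributes +163.17 in⁴
Total I = 359.67 in⁴.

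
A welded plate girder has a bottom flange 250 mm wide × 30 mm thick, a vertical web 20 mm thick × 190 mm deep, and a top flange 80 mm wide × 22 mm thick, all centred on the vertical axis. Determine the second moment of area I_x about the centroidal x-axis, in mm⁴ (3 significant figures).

I_x ≈ 9.14 × 10⁷ mm⁴

Split into non-overlapping primitives; take the origin at the lower-left of the bounding box.
Bottom plate: 250 × 30, A = 7 500 mm², y = 15 mm, Ī = 562 500 mm⁴.
Web plate: 20 × 190, A = 3 800 mm², y = 125 mm, Ī = 11 431 667 mm⁴.
Top plate: 80 × 22, A = 1 760 mm², y = 231 mm, Ī = 70 987 mm⁴.
Centroid: ȳ = ΣA·y / ΣA = 76.115 mm.
Transfer each piece to the centroidal x-axis using Ī + A·d² with d = y − 76.115:
  bottom plate: d = -61.115 mm → contributes +28 575 191 mm⁴
  web plate: d = 48.885 mm → contributes +20 512 745 mm⁴
  top plate: d = 154.89 mm → contributes +42 292 345 mm⁴
Total I = 91 380 281 mm⁴.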